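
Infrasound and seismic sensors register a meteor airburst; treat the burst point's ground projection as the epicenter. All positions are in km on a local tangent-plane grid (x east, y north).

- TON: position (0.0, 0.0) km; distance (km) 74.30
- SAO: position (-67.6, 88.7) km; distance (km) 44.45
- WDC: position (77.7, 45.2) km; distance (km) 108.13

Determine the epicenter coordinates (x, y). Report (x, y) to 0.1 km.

Circle about each station: x² + y² = 74.30²; (x + 67.6)² + (y − 88.7)² = 44.45²; (x − 77.7)² + (y − 45.2)² = 108.13².
Subtracting the TON equation from the SAO and WDC equations removes the quadratic terms:
-135.2 x + 177.4 y = 15982.14
155.4 x + 90.4 y = 1908.72
Solving the 2×2 system: x ≈ -27.8, y ≈ 68.9 km.
Check against TON (with the unrounded x, y): √(x²+y²) = 74.30 ≈ 74.30 km. ✓

(-27.8, 68.9)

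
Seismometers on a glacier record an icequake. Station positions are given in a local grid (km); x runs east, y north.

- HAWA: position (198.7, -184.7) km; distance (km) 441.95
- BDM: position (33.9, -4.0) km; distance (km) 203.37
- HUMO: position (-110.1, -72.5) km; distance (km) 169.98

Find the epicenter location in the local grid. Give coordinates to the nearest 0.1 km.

-144.3 km east, 94.0 km north

Circle about each station: (x − 198.7)² + (y + 184.7)² = 441.95²; (x − 33.9)² + (y + 4.0)² = 203.37²; (x + 110.1)² + (y + 72.5)² = 169.98².
Subtracting the HAWA equation from the BDM and HUMO equations removes the quadratic terms:
-329.6 x + 361.4 y = 81529.88
-617.6 x + 224.4 y = 110209.08
Solving the 2×2 system: x ≈ -144.3, y ≈ 94.0 km.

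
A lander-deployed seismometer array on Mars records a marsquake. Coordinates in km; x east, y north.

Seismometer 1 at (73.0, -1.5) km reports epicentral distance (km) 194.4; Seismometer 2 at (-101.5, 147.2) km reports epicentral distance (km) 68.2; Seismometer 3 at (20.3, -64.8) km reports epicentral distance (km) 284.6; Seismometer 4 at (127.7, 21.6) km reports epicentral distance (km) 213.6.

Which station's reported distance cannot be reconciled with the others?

Seismometer 3

Solve using three stations at a time. Using Seismometer 1, Seismometer 2, Seismometer 4 (subtract circle equations pairwise → linear system) gives (x, y) ≈ (-34.7, 160.3).
Distances from that point to each station vs reported:
  Seismometer 1: calculated 194.4 vs reported 194.4 → residual 0.0 km
  Seismometer 2: calculated 68.1 vs reported 68.2 → residual 0.1 km
  Seismometer 3: calculated 231.7 vs reported 284.6 → residual 52.9 km
  Seismometer 4: calculated 213.6 vs reported 213.6 → residual 0.0 km
Seismometer 1, Seismometer 2, Seismometer 4 are mutually consistent (residuals ≈ 0); Seismometer 3 is off by 52.9 km.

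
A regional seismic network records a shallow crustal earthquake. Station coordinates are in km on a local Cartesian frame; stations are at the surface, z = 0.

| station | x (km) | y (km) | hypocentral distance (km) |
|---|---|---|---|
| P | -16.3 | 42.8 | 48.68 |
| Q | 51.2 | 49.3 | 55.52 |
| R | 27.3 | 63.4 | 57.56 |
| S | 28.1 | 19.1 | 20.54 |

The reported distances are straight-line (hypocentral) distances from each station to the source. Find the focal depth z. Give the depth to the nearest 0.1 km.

z ≈ 12.5 km

Each station gives a sphere (x−x_i)² + (y−y_i)² + z² = d_i² (stations at z=0).
Subtracting the P sphere from Q and R: z² cancels, leaving linear equations in x and y:
135.0 x + 13.0 y = 2241.67
87.2 x + 41.2 y = 1723.91
Solving: x ≈ 15.795, y ≈ 8.412 km (keep extra digits for the depth step; rounded: 15.8, 8.4).
Then from the P sphere: z² = 48.68² − (x + 16.3)² − (y − 42.8)² with x = 15.795, y = 8.412, so z ≈ 12.535 ≈ 12.5 km.
Check against S (with the unrounded solution): distance 20.56 ≈ 20.54 km. ✓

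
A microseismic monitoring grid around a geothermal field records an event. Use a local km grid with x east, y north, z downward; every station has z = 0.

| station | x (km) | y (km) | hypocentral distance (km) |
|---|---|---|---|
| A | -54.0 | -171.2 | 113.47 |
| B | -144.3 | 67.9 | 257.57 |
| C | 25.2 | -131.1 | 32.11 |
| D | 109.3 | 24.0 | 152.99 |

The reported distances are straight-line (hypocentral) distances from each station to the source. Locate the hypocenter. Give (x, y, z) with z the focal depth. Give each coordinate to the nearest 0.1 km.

Each station gives a sphere (x−x_i)² + (y−y_i)² + z² = d_i² (stations at z=0).
Subtracting the A sphere from B and C: z² cancels, leaving linear equations in x and y:
-180.6 x + 478.2 y = -60259.40
158.4 x + 80.2 y = -2558.80
Solving: x ≈ 39.999, y ≈ -110.907 km (keep extra digits for the depth step; rounded: 40.0, -110.9).
Then from the A sphere: z² = 113.47² − (x + 54.0)² − (y + 171.2)² with x = 39.999, y = -110.907, so z ≈ 20.109 ≈ 20.1 km.

(40.0, -110.9, 20.1)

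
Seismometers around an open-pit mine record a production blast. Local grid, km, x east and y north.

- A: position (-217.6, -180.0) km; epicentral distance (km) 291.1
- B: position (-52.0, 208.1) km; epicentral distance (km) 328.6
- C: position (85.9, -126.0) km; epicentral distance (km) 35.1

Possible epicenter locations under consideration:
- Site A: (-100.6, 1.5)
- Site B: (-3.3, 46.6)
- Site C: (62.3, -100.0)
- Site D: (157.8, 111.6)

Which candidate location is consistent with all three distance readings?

For each candidate, compare |candidate − station| to the reported distance:
Site A: residuals A 75.2, B 116.4, C 190.8 → max 190.8 km
Site B: residuals A 20.8, B 159.9, C 159.2 → max 159.9 km
Site C: residuals A 0.0, B 0.0, C 0.0 → max 0.0 km
Site D: residuals A 184.2, B 97.7, C 213.1 → max 213.1 km
Only Site C has all residuals ≈ 0.

Site C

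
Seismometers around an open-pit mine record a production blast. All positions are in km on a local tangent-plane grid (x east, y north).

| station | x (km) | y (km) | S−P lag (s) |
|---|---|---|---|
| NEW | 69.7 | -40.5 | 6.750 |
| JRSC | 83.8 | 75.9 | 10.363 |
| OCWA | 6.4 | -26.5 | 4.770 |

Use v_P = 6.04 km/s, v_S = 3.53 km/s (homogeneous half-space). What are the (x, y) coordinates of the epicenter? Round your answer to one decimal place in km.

Distance from S−P lag: d = Δt · v_P v_S / (v_P − v_S) = Δt · (6.04·3.53)/(6.04−3.53) ≈ 8.4945·Δt.
So d_NEW = 57.34, d_JRSC = 88.03, d_OCWA = 40.52 km.
Circle about each station: (x − 69.7)² + (y + 40.5)² = 57.34²; (x − 83.8)² + (y − 75.9)² = 88.03²; (x − 6.4)² + (y + 26.5)² = 40.52².
Subtracting the NEW equation from the JRSC and OCWA equations removes the quadratic terms:
28.2 x + 232.8 y = 1823.50
-126.6 x + 28.0 y = -4109.12
Solving the 2×2 system: x ≈ 33.3, y ≈ 3.8 km.

(33.3, 3.8)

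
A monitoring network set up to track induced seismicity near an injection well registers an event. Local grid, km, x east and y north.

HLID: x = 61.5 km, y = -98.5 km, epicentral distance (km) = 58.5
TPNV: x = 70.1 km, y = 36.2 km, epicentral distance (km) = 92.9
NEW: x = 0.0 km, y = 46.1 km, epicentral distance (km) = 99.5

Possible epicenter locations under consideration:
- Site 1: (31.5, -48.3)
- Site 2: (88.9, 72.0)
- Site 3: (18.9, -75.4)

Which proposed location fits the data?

For each candidate, compare |candidate − station| to the reported distance:
Site 1: residuals HLID 0.0, TPNV 0.0, NEW 0.0 → max 0.0 km
Site 2: residuals HLID 114.2, TPNV 52.5, NEW 6.9 → max 114.2 km
Site 3: residuals HLID 10.0, TPNV 29.9, NEW 23.5 → max 29.9 km
Only Site 1 has all residuals ≈ 0.

Site 1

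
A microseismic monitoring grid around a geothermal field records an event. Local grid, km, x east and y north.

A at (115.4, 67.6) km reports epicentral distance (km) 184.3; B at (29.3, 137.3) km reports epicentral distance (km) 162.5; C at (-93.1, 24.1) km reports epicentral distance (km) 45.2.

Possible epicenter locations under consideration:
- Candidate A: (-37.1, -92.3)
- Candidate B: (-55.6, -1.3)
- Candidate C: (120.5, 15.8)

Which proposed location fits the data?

Candidate B

For each candidate, compare |candidate − station| to the reported distance:
Candidate A: residuals A 36.7, B 76.5, C 84.0 → max 84.0 km
Candidate B: residuals A 0.1, B 0.0, C 0.1 → max 0.1 km
Candidate C: residuals A 132.2, B 10.6, C 168.6 → max 168.6 km
Only Candidate B has all residuals ≈ 0.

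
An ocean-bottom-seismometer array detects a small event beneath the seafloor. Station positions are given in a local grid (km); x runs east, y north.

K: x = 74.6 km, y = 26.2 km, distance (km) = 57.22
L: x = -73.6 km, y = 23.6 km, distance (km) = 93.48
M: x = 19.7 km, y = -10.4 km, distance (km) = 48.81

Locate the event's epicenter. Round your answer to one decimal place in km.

Circle about each station: (x − 74.6)² + (y − 26.2)² = 57.22²; (x + 73.6)² + (y − 23.6)² = 93.48²; (x − 19.7)² + (y + 10.4)² = 48.81².
Subtracting the K equation from the L and M equations removes the quadratic terms:
-296.4 x − 5.2 y = -5742.06
-109.8 x − 73.2 y = -4863.64
Solving the 2×2 system: x ≈ 18.7, y ≈ 38.4 km.

(18.7, 38.4)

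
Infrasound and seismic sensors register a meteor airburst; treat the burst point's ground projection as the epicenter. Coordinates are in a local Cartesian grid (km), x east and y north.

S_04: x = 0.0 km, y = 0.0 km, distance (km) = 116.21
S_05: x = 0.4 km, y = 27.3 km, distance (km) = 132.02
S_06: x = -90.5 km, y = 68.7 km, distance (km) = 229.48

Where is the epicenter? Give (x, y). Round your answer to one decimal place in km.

(99.7, -59.7)

Circle about each station: x² + y² = 116.21²; (x − 0.4)² + (y − 27.3)² = 132.02²; (x + 90.5)² + (y − 68.7)² = 229.48².
Subtracting pairs of circle equations eliminates x²+y² and gives linear equations (the radical axes):
0.8 x + 54.6 y = -3179.07
-181.0 x + 137.4 y = -26246.37
Solving the 2×2 system: x ≈ 99.7, y ≈ -59.7 km.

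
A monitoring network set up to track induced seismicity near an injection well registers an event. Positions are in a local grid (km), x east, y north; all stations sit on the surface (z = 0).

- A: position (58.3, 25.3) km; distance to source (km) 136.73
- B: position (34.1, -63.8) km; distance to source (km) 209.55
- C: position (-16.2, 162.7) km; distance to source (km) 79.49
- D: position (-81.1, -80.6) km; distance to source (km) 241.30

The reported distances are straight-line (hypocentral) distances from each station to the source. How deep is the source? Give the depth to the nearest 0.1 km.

69.1 km

Each station gives a sphere (x−x_i)² + (y−y_i)² + z² = d_i² (stations at z=0).
Subtracting the A sphere from B and C: z² cancels, leaving linear equations in x and y:
-48.4 x − 178.2 y = -24021.84
-149.0 x + 274.8 y = 35071.18
Solving: x ≈ 8.821, y ≈ 132.407 km (keep extra digits for the depth step; rounded: 8.8, 132.4).
Then from the A sphere: z² = 136.73² − (x − 58.3)² − (y − 25.3)² with x = 8.821, y = 132.407, so z ≈ 69.101 ≈ 69.1 km.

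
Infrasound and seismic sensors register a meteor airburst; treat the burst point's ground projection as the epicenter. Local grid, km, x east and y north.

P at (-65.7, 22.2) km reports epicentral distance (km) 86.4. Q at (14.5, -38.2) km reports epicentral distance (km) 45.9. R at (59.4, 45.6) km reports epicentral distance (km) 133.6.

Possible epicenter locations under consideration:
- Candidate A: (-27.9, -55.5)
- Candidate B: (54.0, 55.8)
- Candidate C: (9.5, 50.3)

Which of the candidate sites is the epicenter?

Candidate A

For each candidate, compare |candidate − station| to the reported distance:
Candidate A: residuals P 0.0, Q 0.1, R 0.0 → max 0.1 km
Candidate B: residuals P 37.9, Q 56.1, R 122.1 → max 122.1 km
Candidate C: residuals P 6.1, Q 42.7, R 83.5 → max 83.5 km
Only Candidate A has all residuals ≈ 0.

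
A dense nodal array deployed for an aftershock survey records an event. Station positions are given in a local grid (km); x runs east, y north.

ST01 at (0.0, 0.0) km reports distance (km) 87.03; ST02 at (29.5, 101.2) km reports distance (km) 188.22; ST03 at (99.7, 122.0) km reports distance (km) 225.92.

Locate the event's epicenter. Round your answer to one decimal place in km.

(12.0, -86.2)

Circle about each station: x² + y² = 87.03²; (x − 29.5)² + (y − 101.2)² = 188.22²; (x − 99.7)² + (y − 122.0)² = 225.92².
Subtracting pairs of circle equations eliminates x²+y² and gives linear equations (the radical axes):
59.0 x + 202.4 y = -16740.86
199.4 x + 244.0 y = -18641.54
Solving the 2×2 system: x ≈ 12.0, y ≈ -86.2 km.
Check against ST01 (with the unrounded x, y): √(x²+y²) = 87.04 ≈ 87.03 km. ✓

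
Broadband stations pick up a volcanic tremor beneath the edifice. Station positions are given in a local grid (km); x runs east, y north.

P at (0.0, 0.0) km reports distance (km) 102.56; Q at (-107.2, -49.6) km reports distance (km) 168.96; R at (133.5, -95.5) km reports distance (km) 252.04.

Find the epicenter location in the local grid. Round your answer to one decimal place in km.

Circle about each station: x² + y² = 102.56²; (x + 107.2)² + (y + 49.6)² = 168.96²; (x − 133.5)² + (y + 95.5)² = 252.04².
Subtracting pairs of circle equations eliminates x²+y² and gives linear equations (the radical axes):
-214.4 x − 99.2 y = -4076.93
267.0 x − 191.0 y = -26063.11
Solving the 2×2 system: x ≈ -26.8, y ≈ 99.0 km.
Check against P (with the unrounded x, y): √(x²+y²) = 102.56 ≈ 102.56 km. ✓

-26.8 km east, 99.0 km north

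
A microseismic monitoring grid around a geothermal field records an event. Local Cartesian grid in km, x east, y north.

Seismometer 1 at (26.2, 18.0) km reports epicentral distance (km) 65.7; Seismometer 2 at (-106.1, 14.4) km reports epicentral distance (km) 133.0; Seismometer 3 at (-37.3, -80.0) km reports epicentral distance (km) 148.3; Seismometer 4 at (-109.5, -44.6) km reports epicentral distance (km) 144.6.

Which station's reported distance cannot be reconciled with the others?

Solve using three stations at a time. Using Seismometer 1, Seismometer 3, Seismometer 4 (subtract circle equations pairwise → linear system) gives (x, y) ≈ (-17.5, 67.0).
Distances from that point to each station vs reported:
  Seismometer 1: calculated 65.6 vs reported 65.7 → residual 0.1 km
  Seismometer 2: calculated 103.0 vs reported 133.0 → residual 30.0 km
  Seismometer 3: calculated 148.3 vs reported 148.3 → residual 0.0 km
  Seismometer 4: calculated 144.6 vs reported 144.6 → residual 0.0 km
Seismometer 1, Seismometer 3, Seismometer 4 are mutually consistent (residuals ≈ 0); Seismometer 2 is off by 30.0 km.

Seismometer 2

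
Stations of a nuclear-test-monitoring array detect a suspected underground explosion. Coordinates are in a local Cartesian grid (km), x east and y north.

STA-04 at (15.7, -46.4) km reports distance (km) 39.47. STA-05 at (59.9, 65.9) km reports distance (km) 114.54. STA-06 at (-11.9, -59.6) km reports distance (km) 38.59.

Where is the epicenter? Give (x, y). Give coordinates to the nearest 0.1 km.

x ≈ -14.6 km, y ≈ -21.1 km

Circle about each station: (x − 15.7)² + (y + 46.4)² = 39.47²; (x − 59.9)² + (y − 65.9)² = 114.54²; (x + 11.9)² + (y + 59.6)² = 38.59².
Subtracting the STA-04 equation from the STA-05 and STA-06 equations removes the quadratic terms:
88.4 x + 224.6 y = -6030.16
-55.2 x − 26.4 y = 1363.01
Solving the 2×2 system: x ≈ -14.6, y ≈ -21.1 km.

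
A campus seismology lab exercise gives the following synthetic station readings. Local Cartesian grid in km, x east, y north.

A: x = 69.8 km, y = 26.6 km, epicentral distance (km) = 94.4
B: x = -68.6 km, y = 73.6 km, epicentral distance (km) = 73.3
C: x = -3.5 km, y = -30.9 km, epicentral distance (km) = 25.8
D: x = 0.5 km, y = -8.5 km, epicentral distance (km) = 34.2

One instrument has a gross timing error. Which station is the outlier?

C

Solve using three stations at a time. Using A, B, D (subtract circle equations pairwise → linear system) gives (x, y) ≈ (-23.9, 15.5).
Distances from that point to each station vs reported:
  A: calculated 94.4 vs reported 94.4 → residual 0.0 km
  B: calculated 73.3 vs reported 73.3 → residual 0.0 km
  C: calculated 50.7 vs reported 25.8 → residual 24.9 km
  D: calculated 34.2 vs reported 34.2 → residual 0.0 km
A, B, D are mutually consistent (residuals ≈ 0); C is off by 24.9 km.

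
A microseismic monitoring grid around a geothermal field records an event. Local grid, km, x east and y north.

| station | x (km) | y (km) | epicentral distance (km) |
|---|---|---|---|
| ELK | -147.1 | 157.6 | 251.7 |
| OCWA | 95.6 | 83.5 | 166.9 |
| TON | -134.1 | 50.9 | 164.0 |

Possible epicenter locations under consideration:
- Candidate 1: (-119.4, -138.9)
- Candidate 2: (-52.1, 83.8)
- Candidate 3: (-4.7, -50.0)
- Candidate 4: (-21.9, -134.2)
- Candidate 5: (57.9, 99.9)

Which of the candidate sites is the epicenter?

For each candidate, compare |candidate − station| to the reported distance:
Candidate 1: residuals ELK 46.1, OCWA 142.4, TON 26.4 → max 142.4 km
Candidate 2: residuals ELK 131.4, OCWA 19.2, TON 75.6 → max 131.4 km
Candidate 3: residuals ELK 0.0, OCWA 0.1, TON 0.1 → max 0.1 km
Candidate 4: residuals ELK 65.8, OCWA 80.5, TON 52.5 → max 80.5 km
Candidate 5: residuals ELK 38.7, OCWA 125.8, TON 34.2 → max 125.8 km
Only Candidate 3 has all residuals ≈ 0.

Candidate 3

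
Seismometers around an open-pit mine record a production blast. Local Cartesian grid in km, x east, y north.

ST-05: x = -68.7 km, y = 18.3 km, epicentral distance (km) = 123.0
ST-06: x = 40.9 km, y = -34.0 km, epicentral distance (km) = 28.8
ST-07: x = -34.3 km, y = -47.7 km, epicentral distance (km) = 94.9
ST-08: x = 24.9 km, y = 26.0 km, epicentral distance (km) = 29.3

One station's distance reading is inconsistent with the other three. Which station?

ST-08

Solve using three stations at a time. Using ST-05, ST-06, ST-07 (subtract circle equations pairwise → linear system) gives (x, y) ≈ (51.6, -7.4).
Distances from that point to each station vs reported:
  ST-05: calculated 123.0 vs reported 123.0 → residual 0.0 km
  ST-06: calculated 28.7 vs reported 28.8 → residual 0.1 km
  ST-07: calculated 94.9 vs reported 94.9 → residual 0.0 km
  ST-08: calculated 42.7 vs reported 29.3 → residual 13.4 km
ST-05, ST-06, ST-07 are mutually consistent (residuals ≈ 0); ST-08 is off by 13.4 km.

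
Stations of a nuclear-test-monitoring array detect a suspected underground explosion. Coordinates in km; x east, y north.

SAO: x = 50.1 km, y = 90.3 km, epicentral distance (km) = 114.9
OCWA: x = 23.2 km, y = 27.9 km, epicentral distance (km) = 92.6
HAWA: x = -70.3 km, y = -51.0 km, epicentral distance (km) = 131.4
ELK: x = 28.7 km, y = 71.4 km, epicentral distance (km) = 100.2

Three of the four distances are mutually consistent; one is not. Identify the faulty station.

Solve using three stations at a time. Using SAO, HAWA, ELK (subtract circle equations pairwise → linear system) gives (x, y) ≈ (58.5, -24.4).
Distances from that point to each station vs reported:
  SAO: calculated 115.0 vs reported 114.9 → residual 0.1 km
  OCWA: calculated 63.1 vs reported 92.6 → residual 29.5 km
  HAWA: calculated 131.5 vs reported 131.4 → residual 0.1 km
  ELK: calculated 100.3 vs reported 100.2 → residual 0.1 km
SAO, HAWA, ELK are mutually consistent (residuals ≈ 0); OCWA is off by 29.5 km.

OCWA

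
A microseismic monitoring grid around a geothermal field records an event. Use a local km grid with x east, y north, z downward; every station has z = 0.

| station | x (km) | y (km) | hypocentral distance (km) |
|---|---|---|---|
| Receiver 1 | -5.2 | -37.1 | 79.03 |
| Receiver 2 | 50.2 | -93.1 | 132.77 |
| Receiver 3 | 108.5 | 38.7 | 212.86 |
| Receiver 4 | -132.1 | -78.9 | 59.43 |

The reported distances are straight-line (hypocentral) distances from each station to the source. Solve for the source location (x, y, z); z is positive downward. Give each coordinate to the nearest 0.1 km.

(-77.8, -62.7, 17.9)

Each station gives a sphere (x−x_i)² + (y−y_i)² + z² = d_i² (stations at z=0).
Subtracting the Receiver 1 sphere from Receiver 2 and Receiver 3: z² cancels, leaving linear equations in x and y:
110.8 x − 112.0 y = -1597.93
227.4 x + 151.6 y = -27197.15
Solving: x ≈ -77.801, y ≈ -62.700 km (keep extra digits for the depth step; rounded: -77.8, -62.7).
Then from the Receiver 1 sphere: z² = 79.03² − (x + 5.2)² − (y + 37.1)² with x = -77.801, y = -62.700, so z ≈ 17.874 ≈ 17.9 km.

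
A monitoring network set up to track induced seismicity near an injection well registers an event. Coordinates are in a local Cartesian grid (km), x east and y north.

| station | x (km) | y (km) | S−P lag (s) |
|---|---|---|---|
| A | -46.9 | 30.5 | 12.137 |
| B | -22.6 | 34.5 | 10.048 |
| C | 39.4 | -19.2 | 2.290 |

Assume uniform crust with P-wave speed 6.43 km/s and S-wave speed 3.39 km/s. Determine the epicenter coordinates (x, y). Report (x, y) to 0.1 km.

(23.1, -21.2)

Distance from S−P lag: d = Δt · v_P v_S / (v_P − v_S) = Δt · (6.43·3.39)/(6.43−3.39) ≈ 7.1703·Δt.
So d_A = 87.03, d_B = 72.05, d_C = 16.42 km.
Circle about each station: (x + 46.9)² + (y − 30.5)² = 87.03²; (x + 22.6)² + (y − 34.5)² = 72.05²; (x − 39.4)² + (y + 19.2)² = 16.42².
Subtracting pairs of circle equations eliminates x²+y² and gives linear equations (the radical axes):
48.6 x + 8.0 y = 954.17
172.6 x − 99.4 y = 6095.74
Solving the 2×2 system: x ≈ 23.1, y ≈ -21.2 km.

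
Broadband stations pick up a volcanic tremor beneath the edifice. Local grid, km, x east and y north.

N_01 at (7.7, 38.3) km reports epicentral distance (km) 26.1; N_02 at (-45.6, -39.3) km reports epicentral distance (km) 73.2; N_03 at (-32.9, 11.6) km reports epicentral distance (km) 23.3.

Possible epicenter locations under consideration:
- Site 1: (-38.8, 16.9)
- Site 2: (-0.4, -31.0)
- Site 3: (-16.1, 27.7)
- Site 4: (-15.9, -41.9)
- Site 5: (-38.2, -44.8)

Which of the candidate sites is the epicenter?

Site 3

For each candidate, compare |candidate − station| to the reported distance:
Site 1: residuals N_01 25.1, N_02 16.6, N_03 15.4 → max 25.1 km
Site 2: residuals N_01 43.7, N_02 27.2, N_03 30.3 → max 43.7 km
Site 3: residuals N_01 0.0, N_02 0.0, N_03 0.0 → max 0.0 km
Site 4: residuals N_01 57.5, N_02 43.4, N_03 32.8 → max 57.5 km
Site 5: residuals N_01 68.8, N_02 64.0, N_03 33.3 → max 68.8 km
Only Site 3 has all residuals ≈ 0.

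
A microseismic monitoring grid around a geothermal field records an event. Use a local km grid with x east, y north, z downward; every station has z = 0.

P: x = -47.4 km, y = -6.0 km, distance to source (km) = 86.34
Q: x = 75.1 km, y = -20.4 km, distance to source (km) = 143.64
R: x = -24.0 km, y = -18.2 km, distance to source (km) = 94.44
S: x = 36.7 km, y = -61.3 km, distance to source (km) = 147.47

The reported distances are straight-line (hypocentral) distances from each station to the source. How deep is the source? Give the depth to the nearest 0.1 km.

58.9 km

Each station gives a sphere (x−x_i)² + (y−y_i)² + z² = d_i² (stations at z=0).
Subtracting the P sphere from Q and R: z² cancels, leaving linear equations in x and y:
245.0 x − 28.8 y = -9404.44
46.8 x − 24.4 y = -2839.84
Solving: x ≈ -31.895, y ≈ 55.210 km (keep extra digits for the depth step; rounded: -31.9, 55.2).
Then from the P sphere: z² = 86.34² − (x + 47.4)² − (y + 6.0)² with x = -31.895, y = 55.210, so z ≈ 58.886 ≈ 58.9 km.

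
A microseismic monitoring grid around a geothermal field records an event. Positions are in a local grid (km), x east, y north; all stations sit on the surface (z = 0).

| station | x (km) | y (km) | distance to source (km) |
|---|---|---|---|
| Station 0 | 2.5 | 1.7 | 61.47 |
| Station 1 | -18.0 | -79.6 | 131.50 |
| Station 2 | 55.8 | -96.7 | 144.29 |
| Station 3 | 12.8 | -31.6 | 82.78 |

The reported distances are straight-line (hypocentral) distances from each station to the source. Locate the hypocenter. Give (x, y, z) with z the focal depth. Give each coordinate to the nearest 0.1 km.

x ≈ 23.8 km, y ≈ 36.2 km, depth ≈ 46.2 km

Each station gives a sphere (x−x_i)² + (y−y_i)² + z² = d_i² (stations at z=0).
Subtracting the Station 0 sphere from Station 1 and Station 2: z² cancels, leaving linear equations in x and y:
-41.0 x − 162.6 y = -6862.67
106.6 x − 196.8 y = -4585.65
Solving: x ≈ 23.815, y ≈ 36.201 km (keep extra digits for the depth step; rounded: 23.8, 36.2).
Then from the Station 0 sphere: z² = 61.47² − (x − 2.5)² − (y − 1.7)² with x = 23.815, y = 36.201, so z ≈ 46.194 ≈ 46.2 km.
Check against Station 3 (with the unrounded solution): distance 82.78 ≈ 82.78 km. ✓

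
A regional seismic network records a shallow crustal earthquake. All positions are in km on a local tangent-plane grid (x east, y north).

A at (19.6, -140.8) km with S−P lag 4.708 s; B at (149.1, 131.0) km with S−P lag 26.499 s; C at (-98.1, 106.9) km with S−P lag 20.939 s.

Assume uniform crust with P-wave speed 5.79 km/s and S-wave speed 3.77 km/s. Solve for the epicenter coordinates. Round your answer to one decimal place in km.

x ≈ -15.1 km, y ≈ -103.6 km

Distance from S−P lag: d = Δt · v_P v_S / (v_P − v_S) = Δt · (5.79·3.77)/(5.79−3.77) ≈ 10.8061·Δt.
So d_A = 50.88, d_B = 286.35, d_C = 226.27 km.
Circle about each station: (x − 19.6)² + (y + 140.8)² = 50.88²; (x − 149.1)² + (y − 131.0)² = 286.35²; (x + 98.1)² + (y − 106.9)² = 226.27².
Subtracting pairs of circle equations eliminates x²+y² and gives linear equations (the radical axes):
259.0 x + 543.6 y = -60224.54
-235.4 x + 495.4 y = -47766.92
Solving the 2×2 system: x ≈ -15.1, y ≈ -103.6 km.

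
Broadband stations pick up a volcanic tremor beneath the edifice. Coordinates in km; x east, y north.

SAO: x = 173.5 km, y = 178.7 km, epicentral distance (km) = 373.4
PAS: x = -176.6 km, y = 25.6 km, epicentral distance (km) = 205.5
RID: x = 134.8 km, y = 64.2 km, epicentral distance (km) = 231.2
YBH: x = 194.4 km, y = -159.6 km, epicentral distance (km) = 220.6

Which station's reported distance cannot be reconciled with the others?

SAO

Solve using three stations at a time. Using PAS, RID, YBH (subtract circle equations pairwise → linear system) gives (x, y) ≈ (-20.0, -107.6).
Distances from that point to each station vs reported:
  SAO: calculated 345.5 vs reported 373.4 → residual 27.9 km
  PAS: calculated 205.5 vs reported 205.5 → residual 0.0 km
  RID: calculated 231.2 vs reported 231.2 → residual 0.0 km
  YBH: calculated 220.6 vs reported 220.6 → residual 0.0 km
PAS, RID, YBH are mutually consistent (residuals ≈ 0); SAO is off by 27.9 km.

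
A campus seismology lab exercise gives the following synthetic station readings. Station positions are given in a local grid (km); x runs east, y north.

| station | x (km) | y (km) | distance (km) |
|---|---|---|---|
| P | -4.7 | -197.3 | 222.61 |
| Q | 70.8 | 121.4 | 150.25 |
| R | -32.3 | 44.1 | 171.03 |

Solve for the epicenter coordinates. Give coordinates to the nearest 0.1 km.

x ≈ 127.1 km, y ≈ -17.9 km

Circle about each station: (x + 4.7)² + (y + 197.3)² = 222.61²; (x − 70.8)² + (y − 121.4)² = 150.25²; (x + 32.3)² + (y − 44.1)² = 171.03².
Subtracting pairs of circle equations eliminates x²+y² and gives linear equations (the radical axes):
151.0 x + 637.4 y = 7781.37
-55.2 x + 482.8 y = -15657.33
Solving the 2×2 system: x ≈ 127.1, y ≈ -17.9 km.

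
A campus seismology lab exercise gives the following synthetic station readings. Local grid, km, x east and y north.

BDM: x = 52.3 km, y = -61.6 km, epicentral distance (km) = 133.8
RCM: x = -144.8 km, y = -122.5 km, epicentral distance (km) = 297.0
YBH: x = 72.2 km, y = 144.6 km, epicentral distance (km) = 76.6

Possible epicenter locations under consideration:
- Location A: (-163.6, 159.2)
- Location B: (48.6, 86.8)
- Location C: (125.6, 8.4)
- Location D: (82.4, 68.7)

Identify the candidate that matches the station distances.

For each candidate, compare |candidate − station| to the reported distance:
Location A: residuals BDM 175.0, RCM 14.7, YBH 159.7 → max 175.0 km
Location B: residuals BDM 14.6, RCM 12.0, YBH 14.2 → max 14.6 km
Location C: residuals BDM 32.4, RCM 3.4, YBH 69.7 → max 69.7 km
Location D: residuals BDM 0.1, RCM 0.1, YBH 0.0 → max 0.1 km
Only Location D has all residuals ≈ 0.

Location D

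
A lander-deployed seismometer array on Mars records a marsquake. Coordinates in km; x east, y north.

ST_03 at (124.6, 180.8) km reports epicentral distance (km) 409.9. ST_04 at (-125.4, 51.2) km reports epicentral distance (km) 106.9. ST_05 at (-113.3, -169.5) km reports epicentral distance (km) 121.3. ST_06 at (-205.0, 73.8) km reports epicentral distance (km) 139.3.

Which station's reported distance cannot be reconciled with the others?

Solve using three stations at a time. Using ST_04, ST_05, ST_06 (subtract circle equations pairwise → linear system) gives (x, y) ≈ (-148.0, -53.3).
Distances from that point to each station vs reported:
  ST_03: calculated 359.3 vs reported 409.9 → residual 50.6 km
  ST_04: calculated 106.9 vs reported 106.9 → residual 0.0 km
  ST_05: calculated 121.3 vs reported 121.3 → residual 0.0 km
  ST_06: calculated 139.3 vs reported 139.3 → residual 0.0 km
ST_04, ST_05, ST_06 are mutually consistent (residuals ≈ 0); ST_03 is off by 50.6 km.

ST_03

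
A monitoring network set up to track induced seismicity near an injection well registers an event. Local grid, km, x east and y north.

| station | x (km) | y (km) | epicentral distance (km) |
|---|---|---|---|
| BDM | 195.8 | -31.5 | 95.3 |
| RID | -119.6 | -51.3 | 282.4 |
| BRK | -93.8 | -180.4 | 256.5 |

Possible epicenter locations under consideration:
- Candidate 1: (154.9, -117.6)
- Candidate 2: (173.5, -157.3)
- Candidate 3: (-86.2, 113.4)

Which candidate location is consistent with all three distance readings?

For each candidate, compare |candidate − station| to the reported distance:
Candidate 1: residuals BDM 0.0, RID 0.0, BRK 0.0 → max 0.0 km
Candidate 2: residuals BDM 32.5, RID 29.3, BRK 11.8 → max 32.5 km
Candidate 3: residuals BDM 221.7, RID 114.3, BRK 37.4 → max 221.7 km
Only Candidate 1 has all residuals ≈ 0.

Candidate 1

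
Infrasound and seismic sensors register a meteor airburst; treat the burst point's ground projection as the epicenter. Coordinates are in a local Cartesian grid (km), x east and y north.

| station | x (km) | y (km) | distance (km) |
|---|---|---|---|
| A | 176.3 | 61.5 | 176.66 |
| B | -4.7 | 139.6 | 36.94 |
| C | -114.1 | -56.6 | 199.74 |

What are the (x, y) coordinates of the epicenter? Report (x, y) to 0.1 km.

4.8 km east, 103.9 km north

Circle about each station: (x − 176.3)² + (y − 61.5)² = 176.66²; (x + 4.7)² + (y − 139.6)² = 36.94²; (x + 114.1)² + (y + 56.6)² = 199.74².
Subtracting pairs of circle equations eliminates x²+y² and gives linear equations (the radical axes):
-362.0 x + 156.2 y = 14490.50
-580.8 x − 236.2 y = -27328.88
Solving the 2×2 system: x ≈ 4.8, y ≈ 103.9 km.
Check against A (with the unrounded x, y): √((x − 176.3)²+(y − 61.5)²) = 176.66 ≈ 176.66 km. ✓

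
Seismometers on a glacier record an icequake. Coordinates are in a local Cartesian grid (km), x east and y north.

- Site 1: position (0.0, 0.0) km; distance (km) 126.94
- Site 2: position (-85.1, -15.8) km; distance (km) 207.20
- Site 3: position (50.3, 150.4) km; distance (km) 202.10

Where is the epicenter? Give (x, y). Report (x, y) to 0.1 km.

120.8 km east, -39.0 km north

Circle about each station: x² + y² = 126.94²; (x + 85.1)² + (y + 15.8)² = 207.20²; (x − 50.3)² + (y − 150.4)² = 202.10².
Subtracting pairs of circle equations eliminates x²+y² and gives linear equations (the radical axes):
-170.2 x − 31.6 y = -19326.43
100.6 x + 300.8 y = 419.60
Solving the 2×2 system: x ≈ 120.8, y ≈ -39.0 km.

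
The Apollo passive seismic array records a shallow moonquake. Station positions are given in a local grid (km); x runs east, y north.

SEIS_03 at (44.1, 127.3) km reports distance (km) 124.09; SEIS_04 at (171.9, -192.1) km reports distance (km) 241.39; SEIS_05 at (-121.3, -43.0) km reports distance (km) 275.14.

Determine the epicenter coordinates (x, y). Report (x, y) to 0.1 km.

x ≈ 138.7 km, y ≈ 47.0 km

Circle about each station: (x − 44.1)² + (y − 127.3)² = 124.09²; (x − 171.9)² + (y + 192.1)² = 241.39²; (x + 121.3)² + (y + 43.0)² = 275.14².
Subtracting pairs of circle equations eliminates x²+y² and gives linear equations (the radical axes):
255.6 x − 638.8 y = 5431.12
-330.8 x − 340.6 y = -61891.10
Solving the 2×2 system: x ≈ 138.7, y ≈ 47.0 km.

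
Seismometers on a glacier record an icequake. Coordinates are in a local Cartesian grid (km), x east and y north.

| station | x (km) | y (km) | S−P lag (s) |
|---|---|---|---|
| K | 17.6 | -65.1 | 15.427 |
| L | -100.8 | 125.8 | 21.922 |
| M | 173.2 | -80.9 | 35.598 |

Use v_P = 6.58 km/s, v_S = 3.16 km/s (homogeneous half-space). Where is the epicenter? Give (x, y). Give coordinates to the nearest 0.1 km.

Distance from S−P lag: d = Δt · v_P v_S / (v_P − v_S) = Δt · (6.58·3.16)/(6.58−3.16) ≈ 6.0798·Δt.
So d_K = 93.79, d_L = 133.28, d_M = 216.43 km.
Circle about each station: (x − 17.6)² + (y + 65.1)² = 93.79²; (x + 100.8)² + (y − 125.8)² = 133.28²; (x − 173.2)² + (y + 80.9)² = 216.43².
Subtracting pairs of circle equations eliminates x²+y² and gives linear equations (the radical axes):
-236.8 x + 381.8 y = 12471.52
311.2 x − 31.6 y = -6050.10
Solving the 2×2 system: x ≈ -17.2, y ≈ 22.0 km.
Check against K (with the unrounded x, y): √((x − 17.6)²+(y + 65.1)²) = 93.79 ≈ 93.79 km. ✓

x ≈ -17.2 km, y ≈ 22.0 km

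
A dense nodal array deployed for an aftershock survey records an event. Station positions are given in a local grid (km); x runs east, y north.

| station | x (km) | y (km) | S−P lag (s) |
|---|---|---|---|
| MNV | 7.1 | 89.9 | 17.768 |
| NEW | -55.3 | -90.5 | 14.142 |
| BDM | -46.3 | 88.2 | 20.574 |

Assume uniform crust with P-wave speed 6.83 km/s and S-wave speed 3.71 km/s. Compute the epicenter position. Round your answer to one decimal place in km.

51.2 km east, -47.5 km north

Distance from S−P lag: d = Δt · v_P v_S / (v_P − v_S) = Δt · (6.83·3.71)/(6.83−3.71) ≈ 8.1216·Δt.
So d_MNV = 144.30, d_NEW = 114.86, d_BDM = 167.09 km.
Circle about each station: (x − 7.1)² + (y − 89.9)² = 144.30²; (x + 55.3)² + (y + 90.5)² = 114.86²; (x + 46.3)² + (y − 88.2)² = 167.09².
Subtracting the MNV equation from the NEW and BDM equations removes the quadratic terms:
-124.8 x − 360.8 y = 10745.59
-106.8 x − 3.4 y = -5306.07
Solving the 2×2 system: x ≈ 51.2, y ≈ -47.5 km.
Check against MNV (with the unrounded x, y): √((x − 7.1)²+(y − 89.9)²) = 144.29 ≈ 144.30 km. ✓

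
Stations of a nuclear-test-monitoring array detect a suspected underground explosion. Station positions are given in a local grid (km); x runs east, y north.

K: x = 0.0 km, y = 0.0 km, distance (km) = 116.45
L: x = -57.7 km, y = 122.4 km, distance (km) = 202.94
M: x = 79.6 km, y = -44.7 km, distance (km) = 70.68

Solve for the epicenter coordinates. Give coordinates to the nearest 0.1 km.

Circle about each station: x² + y² = 116.45²; (x + 57.7)² + (y − 122.4)² = 202.94²; (x − 79.6)² + (y + 44.7)² = 70.68².
Subtracting the K equation from the L and M equations removes the quadratic terms:
-115.4 x + 244.8 y = -9312.99
159.2 x − 89.4 y = 16899.19
Solving the 2×2 system: x ≈ 115.3, y ≈ 16.3 km.

(115.3, 16.3)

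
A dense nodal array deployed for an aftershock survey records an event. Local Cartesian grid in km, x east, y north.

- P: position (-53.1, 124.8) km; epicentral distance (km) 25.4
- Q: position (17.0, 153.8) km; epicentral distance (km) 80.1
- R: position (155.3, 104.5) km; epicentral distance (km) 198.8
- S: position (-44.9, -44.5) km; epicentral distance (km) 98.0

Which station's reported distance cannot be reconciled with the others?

S

Solve using three stations at a time. Using P, Q, R (subtract circle equations pairwise → linear system) gives (x, y) ≈ (-43.5, 101.3).
Distances from that point to each station vs reported:
  P: calculated 25.4 vs reported 25.4 → residual 0.0 km
  Q: calculated 80.1 vs reported 80.1 → residual 0.0 km
  R: calculated 198.8 vs reported 198.8 → residual 0.0 km
  S: calculated 145.8 vs reported 98.0 → residual 47.8 km
P, Q, R are mutually consistent (residuals ≈ 0); S is off by 47.8 km.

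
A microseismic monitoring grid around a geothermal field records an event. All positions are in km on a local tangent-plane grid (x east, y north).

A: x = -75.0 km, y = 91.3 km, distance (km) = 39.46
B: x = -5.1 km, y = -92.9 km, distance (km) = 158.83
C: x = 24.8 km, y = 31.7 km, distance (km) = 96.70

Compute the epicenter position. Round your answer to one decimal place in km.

(-69.7, 52.2)

Circle about each station: (x + 75.0)² + (y − 91.3)² = 39.46²; (x + 5.1)² + (y + 92.9)² = 158.83²; (x − 24.8)² + (y − 31.7)² = 96.70².
Subtracting pairs of circle equations eliminates x²+y² and gives linear equations (the radical axes):
139.8 x − 368.4 y = -28974.15
199.6 x − 119.2 y = -20134.56
Solving the 2×2 system: x ≈ -69.7, y ≈ 52.2 km.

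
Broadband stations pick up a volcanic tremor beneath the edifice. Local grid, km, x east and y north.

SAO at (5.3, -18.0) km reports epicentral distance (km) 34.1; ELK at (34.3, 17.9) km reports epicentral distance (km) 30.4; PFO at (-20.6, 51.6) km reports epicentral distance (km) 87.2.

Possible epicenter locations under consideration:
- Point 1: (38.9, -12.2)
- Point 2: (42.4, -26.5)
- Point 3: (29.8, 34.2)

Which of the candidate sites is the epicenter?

For each candidate, compare |candidate − station| to the reported distance:
Point 1: residuals SAO 0.0, ELK 0.0, PFO 0.0 → max 0.0 km
Point 2: residuals SAO 4.0, ELK 14.7, PFO 13.1 → max 14.7 km
Point 3: residuals SAO 23.6, ELK 13.5, PFO 33.9 → max 33.9 km
Only Point 1 has all residuals ≈ 0.

Point 1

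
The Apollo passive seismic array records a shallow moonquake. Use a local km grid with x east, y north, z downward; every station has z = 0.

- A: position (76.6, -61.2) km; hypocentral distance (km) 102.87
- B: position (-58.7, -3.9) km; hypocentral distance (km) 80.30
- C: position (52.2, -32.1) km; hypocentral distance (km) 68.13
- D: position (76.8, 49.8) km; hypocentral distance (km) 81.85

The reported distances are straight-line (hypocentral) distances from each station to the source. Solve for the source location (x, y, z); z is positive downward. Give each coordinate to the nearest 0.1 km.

(12.5, 11.9, 33.6)

Each station gives a sphere (x−x_i)² + (y−y_i)² + z² = d_i² (stations at z=0).
Subtracting the A sphere from B and C: z² cancels, leaving linear equations in x and y:
-270.6 x + 114.6 y = -2017.95
-48.8 x + 58.2 y = 82.79
Solving: x ≈ 12.498, y ≈ 11.902 km (keep extra digits for the depth step; rounded: 12.5, 11.9).
Then from the A sphere: z² = 102.87² − (x − 76.6)² − (y + 61.2)² with x = 12.498, y = 11.902, so z ≈ 33.605 ≈ 33.6 km.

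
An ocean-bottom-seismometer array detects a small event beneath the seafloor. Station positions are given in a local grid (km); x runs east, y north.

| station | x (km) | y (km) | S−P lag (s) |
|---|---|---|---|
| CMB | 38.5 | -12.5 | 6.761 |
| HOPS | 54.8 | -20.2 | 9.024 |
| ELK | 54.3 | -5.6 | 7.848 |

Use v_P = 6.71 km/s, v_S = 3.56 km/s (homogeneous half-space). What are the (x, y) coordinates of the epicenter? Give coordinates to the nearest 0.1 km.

Distance from S−P lag: d = Δt · v_P v_S / (v_P − v_S) = Δt · (6.71·3.56)/(6.71−3.56) ≈ 7.5834·Δt.
So d_CMB = 51.27, d_HOPS = 68.43, d_ELK = 59.51 km.
Circle about each station: (x − 38.5)² + (y + 12.5)² = 51.27²; (x − 54.8)² + (y + 20.2)² = 68.43²; (x − 54.3)² + (y + 5.6)² = 59.51².
Subtracting pairs of circle equations eliminates x²+y² and gives linear equations (the radical axes):
32.6 x − 15.4 y = -281.47
31.6 x + 13.8 y = 428.52
Solving the 2×2 system: x ≈ 2.9, y ≈ 24.4 km.
Check against CMB (with the unrounded x, y): √((x − 38.5)²+(y + 12.5)²) = 51.28 ≈ 51.27 km. ✓

(2.9, 24.4)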